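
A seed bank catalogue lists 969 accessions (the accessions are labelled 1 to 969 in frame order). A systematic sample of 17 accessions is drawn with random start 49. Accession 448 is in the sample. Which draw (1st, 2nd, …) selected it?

k = 969/17 = 57
position = (448 − 49)/57 + 1 = 399/57 + 1 = 7 + 1 = 8

8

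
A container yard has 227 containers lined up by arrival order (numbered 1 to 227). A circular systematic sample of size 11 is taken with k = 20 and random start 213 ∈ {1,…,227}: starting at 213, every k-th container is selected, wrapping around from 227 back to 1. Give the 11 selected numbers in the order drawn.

Selection 1: 213
Selection 2: 213 + 20 = 233 → 233 − 227 = 6
Selection 3: 6 + 20 = 26
Selection 4: 26 + 20 = 46
Selection 5: 46 + 20 = 66
Selection 6: 66 + 20 = 86
Selection 7: 86 + 20 = 106
Selection 8: 106 + 20 = 126
Selection 9: 126 + 20 = 146
Selection 10: 146 + 20 = 166
Selection 11: 166 + 20 = 186

213, 6, 26, 46, 66, 86, 106, 126, 146, 166, 186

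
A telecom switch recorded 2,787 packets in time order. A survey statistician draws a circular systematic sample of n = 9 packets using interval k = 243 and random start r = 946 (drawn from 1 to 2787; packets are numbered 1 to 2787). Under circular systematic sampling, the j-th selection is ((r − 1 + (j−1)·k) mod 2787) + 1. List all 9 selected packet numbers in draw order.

946, 1189, 1432, 1675, 1918, 2161, 2404, 2647, 103

Selection 1: 946
Selection 2: 946 + 243 = 1189
Selection 3: 1189 + 243 = 1432
Selection 4: 1432 + 243 = 1675
Selection 5: 1675 + 243 = 1918
Selection 6: 1918 + 243 = 2161
Selection 7: 2161 + 243 = 2404
Selection 8: 2404 + 243 = 2647
Selection 9: 2647 + 243 = 2890 → 2890 − 2787 = 103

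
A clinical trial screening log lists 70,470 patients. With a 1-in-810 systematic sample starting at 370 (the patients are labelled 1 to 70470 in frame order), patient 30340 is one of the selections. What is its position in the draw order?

38

k = 810
position = (30340 − 370)/810 + 1 = 29970/810 + 1 = 37 + 1 = 38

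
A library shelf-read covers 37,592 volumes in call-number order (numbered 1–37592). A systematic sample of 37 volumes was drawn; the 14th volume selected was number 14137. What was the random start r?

k = 37592/37 = 1016
r = 14137 − (14−1)×1016 = 14137 − 13208 = 929

929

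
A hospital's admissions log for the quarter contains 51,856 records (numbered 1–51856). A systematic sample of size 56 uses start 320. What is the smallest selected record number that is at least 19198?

19766

k = 51856/56 = 926
Steps past start: ⌈(19198 − 320)/926⌉ = ⌈18878/926⌉ = 21
Selected record: 320 + 21×926 = 19766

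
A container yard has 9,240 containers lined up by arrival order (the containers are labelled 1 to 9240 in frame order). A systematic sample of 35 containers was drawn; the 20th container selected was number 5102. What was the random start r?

86

k = 9240/35 = 264
r = 5102 − (20−1)×264 = 5102 − 5016 = 86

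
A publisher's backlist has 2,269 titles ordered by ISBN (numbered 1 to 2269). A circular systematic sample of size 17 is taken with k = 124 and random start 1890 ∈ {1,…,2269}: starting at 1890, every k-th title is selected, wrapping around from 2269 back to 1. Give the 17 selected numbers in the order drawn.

1890, 2014, 2138, 2262, 117, 241, 365, 489, 613, 737, 861, 985, 1109, 1233, 1357, 1481, 1605

Selection 1: 1890
Selection 2: 1890 + 124 = 2014
Selection 3: 2014 + 124 = 2138
Selection 4: 2138 + 124 = 2262
Selection 5: 2262 + 124 = 2386 → 2386 − 2269 = 117
Selection 6: 117 + 124 = 241
Selection 7: 241 + 124 = 365
Selection 8: 365 + 124 = 489
Selection 9: 489 + 124 = 613
Selection 10: 613 + 124 = 737
Selection 11: 737 + 124 = 861
Selection 12: 861 + 124 = 985
Selection 13: 985 + 124 = 1109
Selection 14: 1109 + 124 = 1233
Selection 15: 1233 + 124 = 1357
Selection 16: 1357 + 124 = 1481
Selection 17: 1481 + 124 = 1605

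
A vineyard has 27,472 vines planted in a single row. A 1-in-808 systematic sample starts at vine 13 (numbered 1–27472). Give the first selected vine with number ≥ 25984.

k = 808
Steps past start: ⌈(25984 − 13)/808⌉ = ⌈25971/808⌉ = 33
Selected vine: 13 + 33×808 = 26677

26677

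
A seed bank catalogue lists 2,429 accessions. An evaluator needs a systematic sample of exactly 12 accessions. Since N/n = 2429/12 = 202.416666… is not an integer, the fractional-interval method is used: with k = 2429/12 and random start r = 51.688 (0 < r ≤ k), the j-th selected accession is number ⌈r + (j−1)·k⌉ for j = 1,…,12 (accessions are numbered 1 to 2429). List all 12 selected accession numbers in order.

j=1: r + 0k = 51.688 → ⌈·⌉ = 52
j=2: r + 1k = 254.104666… → ⌈·⌉ = 255
j=3: r + 2k = 456.521333… → ⌈·⌉ = 457
j=4: r + 3k = 658.938 → ⌈·⌉ = 659
j=5: r + 4k = 861.354666… → ⌈·⌉ = 862
j=6: r + 5k = 1063.771333… → ⌈·⌉ = 1064
j=7: r + 6k = 1266.188 → ⌈·⌉ = 1267
j=8: r + 7k = 1468.604666… → ⌈·⌉ = 1469
j=9: r + 8k = 1671.021333… → ⌈·⌉ = 1672
j=10: r + 9k = 1873.438 → ⌈·⌉ = 1874
j=11: r + 10k = 2075.854666… → ⌈·⌉ = 2076
j=12: r + 11k = 2278.271333… → ⌈·⌉ = 2279

52, 255, 457, 659, 862, 1064, 1267, 1469, 1672, 1874, 2076, 2279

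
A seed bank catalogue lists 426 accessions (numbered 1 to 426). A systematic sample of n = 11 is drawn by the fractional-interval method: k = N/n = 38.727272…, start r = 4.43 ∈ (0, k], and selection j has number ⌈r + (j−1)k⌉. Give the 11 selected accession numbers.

5, 44, 82, 121, 160, 199, 237, 276, 315, 353, 392

j=1: r + 0k = 4.43 → ⌈·⌉ = 5
j=2: r + 1k = 43.157272… → ⌈·⌉ = 44
j=3: r + 2k = 81.884545… → ⌈·⌉ = 82
j=4: r + 3k = 120.611818… → ⌈·⌉ = 121
j=5: r + 4k = 159.339090… → ⌈·⌉ = 160
j=6: r + 5k = 198.066363… → ⌈·⌉ = 199
j=7: r + 6k = 236.793636… → ⌈·⌉ = 237
j=8: r + 7k = 275.520909… → ⌈·⌉ = 276
j=9: r + 8k = 314.248181… → ⌈·⌉ = 315
j=10: r + 9k = 352.975454… → ⌈·⌉ = 353
j=11: r + 10k = 391.702727… → ⌈·⌉ = 392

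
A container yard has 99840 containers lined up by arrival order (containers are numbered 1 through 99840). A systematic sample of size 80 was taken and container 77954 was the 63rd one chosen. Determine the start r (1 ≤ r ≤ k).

578

k = 99840/80 = 1248
r = 77954 − (63−1)×1248 = 77954 − 77376 = 578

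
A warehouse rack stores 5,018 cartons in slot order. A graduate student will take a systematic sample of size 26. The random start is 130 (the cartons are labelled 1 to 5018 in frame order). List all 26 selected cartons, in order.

k = N/n = 5018/26 = 193
carton 1: 130
carton 2: 130 + 193 = 323
carton 3: 323 + 193 = 516
carton 4: 516 + 193 = 709
carton 5: 709 + 193 = 902
carton 6: 902 + 193 = 1095
carton 7: 1095 + 193 = 1288
carton 8: 1288 + 193 = 1481
carton 9: 1481 + 193 = 1674
carton 10: 1674 + 193 = 1867
carton 11: 1867 + 193 = 2060
carton 12: 2060 + 193 = 2253
carton 13: 2253 + 193 = 2446
carton 14: 2446 + 193 = 2639
carton 15: 2639 + 193 = 2832
carton 16: 2832 + 193 = 3025
carton 17: 3025 + 193 = 3218
carton 18: 3218 + 193 = 3411
carton 19: 3411 + 193 = 3604
carton 20: 3604 + 193 = 3797
carton 21: 3797 + 193 = 3990
carton 22: 3990 + 193 = 4183
carton 23: 4183 + 193 = 4376
carton 24: 4376 + 193 = 4569
carton 25: 4569 + 193 = 4762
carton 26: 4762 + 193 = 4955

130, 323, 516, 709, 902, 1095, 1288, 1481, 1674, 1867, 2060, 2253, 2446, 2639, 2832, 3025, 3218, 3411, 3604, 3797, 3990, 4183, 4376, 4569, 4762, 4955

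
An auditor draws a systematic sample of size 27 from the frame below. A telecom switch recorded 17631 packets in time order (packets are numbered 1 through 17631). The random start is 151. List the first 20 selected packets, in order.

151, 804, 1457, 2110, 2763, 3416, 4069, 4722, 5375, 6028, 6681, 7334, 7987, 8640, 9293, 9946, 10599, 11252, 11905, 12558

k = N/n = 17631/27 = 653
packet 1: 151
packet 2: 151 + 653 = 804
packet 3: 804 + 653 = 1457
packet 4: 1457 + 653 = 2110
packet 5: 2110 + 653 = 2763
packet 6: 2763 + 653 = 3416
packet 7: 3416 + 653 = 4069
packet 8: 4069 + 653 = 4722
packet 9: 4722 + 653 = 5375
packet 10: 5375 + 653 = 6028
packet 11: 6028 + 653 = 6681
packet 12: 6681 + 653 = 7334
packet 13: 7334 + 653 = 7987
packet 14: 7987 + 653 = 8640
packet 15: 8640 + 653 = 9293
packet 16: 9293 + 653 = 9946
packet 17: 9946 + 653 = 10599
packet 18: 10599 + 653 = 11252
packet 19: 11252 + 653 = 11905
packet 20: 11905 + 653 = 12558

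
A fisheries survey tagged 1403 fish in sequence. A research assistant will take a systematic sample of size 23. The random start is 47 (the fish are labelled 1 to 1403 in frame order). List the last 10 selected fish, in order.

k = N/n = 1403/23 = 61
14th selection = 47 + 13×61 = 840
15th: 840 + 61 = 901
16th: 901 + 61 = 962
17th: 962 + 61 = 1023
18th: 1023 + 61 = 1084
19th: 1084 + 61 = 1145
20th: 1145 + 61 = 1206
21st: 1206 + 61 = 1267
22nd: 1267 + 61 = 1328
23rd: 1328 + 61 = 1389

840, 901, 962, 1023, 1084, 1145, 1206, 1267, 1328, 1389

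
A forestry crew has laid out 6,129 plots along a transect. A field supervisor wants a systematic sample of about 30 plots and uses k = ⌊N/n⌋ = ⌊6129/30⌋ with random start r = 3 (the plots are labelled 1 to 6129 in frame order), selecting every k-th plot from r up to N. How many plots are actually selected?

31

k = ⌊6129/30⌋ = 204
Achieved size = ⌊(6129 − 3)/204⌋ + 1 = ⌊6126/204⌋ + 1 = 30 + 1 = 31
(last selection: 3 + 30×204 = 6123 ≤ 6129; next would be 6327 > 6129)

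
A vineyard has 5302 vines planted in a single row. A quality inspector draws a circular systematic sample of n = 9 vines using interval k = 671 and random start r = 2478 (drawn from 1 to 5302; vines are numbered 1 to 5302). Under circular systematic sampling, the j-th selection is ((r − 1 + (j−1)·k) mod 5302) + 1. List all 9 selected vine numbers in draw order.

Selection 1: 2478
Selection 2: 2478 + 671 = 3149
Selection 3: 3149 + 671 = 3820
Selection 4: 3820 + 671 = 4491
Selection 5: 4491 + 671 = 5162
Selection 6: 5162 + 671 = 5833 → 5833 − 5302 = 531
Selection 7: 531 + 671 = 1202
Selection 8: 1202 + 671 = 1873
Selection 9: 1873 + 671 = 2544

2478, 3149, 3820, 4491, 5162, 531, 1202, 1873, 2544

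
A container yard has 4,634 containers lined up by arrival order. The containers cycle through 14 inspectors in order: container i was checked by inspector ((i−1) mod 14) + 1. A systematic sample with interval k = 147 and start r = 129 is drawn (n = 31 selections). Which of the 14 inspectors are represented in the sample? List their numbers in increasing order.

3, 10

Consecutive selections differ by k = 147, so their inspector numbers differ by 147 mod 14 = 7.
gcd(147, 14) = 7, so the sample visits 14/7 = 2 distinct residues mod 14.
Start 129 is inspector 3; the inspectors hit are 3, 10.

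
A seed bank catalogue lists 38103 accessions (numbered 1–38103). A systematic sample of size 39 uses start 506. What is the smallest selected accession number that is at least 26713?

k = 38103/39 = 977
Steps past start: ⌈(26713 − 506)/977⌉ = ⌈26207/977⌉ = 27
Selected accession: 506 + 27×977 = 26885

26885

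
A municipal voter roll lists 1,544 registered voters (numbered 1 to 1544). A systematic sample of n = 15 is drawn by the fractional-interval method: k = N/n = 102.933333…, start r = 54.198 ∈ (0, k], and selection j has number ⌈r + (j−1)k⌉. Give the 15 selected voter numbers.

j=1: r + 0k = 54.198 → ⌈·⌉ = 55
j=2: r + 1k = 157.131333… → ⌈·⌉ = 158
j=3: r + 2k = 260.064666… → ⌈·⌉ = 261
j=4: r + 3k = 362.998 → ⌈·⌉ = 363
j=5: r + 4k = 465.931333… → ⌈·⌉ = 466
j=6: r + 5k = 568.864666… → ⌈·⌉ = 569
j=7: r + 6k = 671.798 → ⌈·⌉ = 672
j=8: r + 7k = 774.731333… → ⌈·⌉ = 775
j=9: r + 8k = 877.664666… → ⌈·⌉ = 878
j=10: r + 9k = 980.598 → ⌈·⌉ = 981
j=11: r + 10k = 1083.531333… → ⌈·⌉ = 1084
j=12: r + 11k = 1186.464666… → ⌈·⌉ = 1187
j=13: r + 12k = 1289.398 → ⌈·⌉ = 1290
j=14: r + 13k = 1392.331333… → ⌈·⌉ = 1393
j=15: r + 14k = 1495.264666… → ⌈·⌉ = 1496

55, 158, 261, 363, 466, 569, 672, 775, 878, 981, 1084, 1187, 1290, 1393, 1496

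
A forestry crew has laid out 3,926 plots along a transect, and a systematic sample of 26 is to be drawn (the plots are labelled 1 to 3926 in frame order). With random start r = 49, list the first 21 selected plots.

k = N/n = 3926/26 = 151
plot 1: 49
plot 2: 49 + 151 = 200
plot 3: 200 + 151 = 351
plot 4: 351 + 151 = 502
plot 5: 502 + 151 = 653
plot 6: 653 + 151 = 804
plot 7: 804 + 151 = 955
plot 8: 955 + 151 = 1106
plot 9: 1106 + 151 = 1257
plot 10: 1257 + 151 = 1408
plot 11: 1408 + 151 = 1559
plot 12: 1559 + 151 = 1710
plot 13: 1710 + 151 = 1861
plot 14: 1861 + 151 = 2012
plot 15: 2012 + 151 = 2163
plot 16: 2163 + 151 = 2314
plot 17: 2314 + 151 = 2465
plot 18: 2465 + 151 = 2616
plot 19: 2616 + 151 = 2767
plot 20: 2767 + 151 = 2918
plot 21: 2918 + 151 = 3069

49, 200, 351, 502, 653, 804, 955, 1106, 1257, 1408, 1559, 1710, 1861, 2012, 2163, 2314, 2465, 2616, 2767, 2918, 3069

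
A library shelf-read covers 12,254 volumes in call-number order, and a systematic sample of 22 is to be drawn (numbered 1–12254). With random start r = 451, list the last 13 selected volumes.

k = N/n = 12254/22 = 557
10th selection = 451 + 9×557 = 5464
11th: 5464 + 557 = 6021
12th: 6021 + 557 = 6578
13th: 6578 + 557 = 7135
14th: 7135 + 557 = 7692
15th: 7692 + 557 = 8249
16th: 8249 + 557 = 8806
17th: 8806 + 557 = 9363
18th: 9363 + 557 = 9920
19th: 9920 + 557 = 10477
20th: 10477 + 557 = 11034
21st: 11034 + 557 = 11591
22nd: 11591 + 557 = 12148

5464, 6021, 6578, 7135, 7692, 8249, 8806, 9363, 9920, 10477, 11034, 11591, 12148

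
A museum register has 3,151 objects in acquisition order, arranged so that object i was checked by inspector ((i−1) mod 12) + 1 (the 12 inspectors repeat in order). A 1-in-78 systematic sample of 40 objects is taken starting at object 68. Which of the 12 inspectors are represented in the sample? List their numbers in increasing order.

Consecutive selections differ by k = 78, so their inspector numbers differ by 78 mod 12 = 6.
gcd(78, 12) = 6, so the sample visits 12/6 = 2 distinct residues mod 12.
Start 68 is inspector 8; the inspectors hit are 2, 8.

2, 8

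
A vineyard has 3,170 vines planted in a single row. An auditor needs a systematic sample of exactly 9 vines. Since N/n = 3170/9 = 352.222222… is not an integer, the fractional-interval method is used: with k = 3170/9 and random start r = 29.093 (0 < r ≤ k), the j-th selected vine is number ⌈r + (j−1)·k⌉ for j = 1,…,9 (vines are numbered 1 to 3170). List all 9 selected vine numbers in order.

30, 382, 734, 1086, 1438, 1791, 2143, 2495, 2847

j=1: r + 0k = 29.093 → ⌈·⌉ = 30
j=2: r + 1k = 381.315222… → ⌈·⌉ = 382
j=3: r + 2k = 733.537444… → ⌈·⌉ = 734
j=4: r + 3k = 1085.759666… → ⌈·⌉ = 1086
j=5: r + 4k = 1437.981888… → ⌈·⌉ = 1438
j=6: r + 5k = 1790.204111… → ⌈·⌉ = 1791
j=7: r + 6k = 2142.426333… → ⌈·⌉ = 2143
j=8: r + 7k = 2494.648555… → ⌈·⌉ = 2495
j=9: r + 8k = 2846.870777… → ⌈·⌉ = 2847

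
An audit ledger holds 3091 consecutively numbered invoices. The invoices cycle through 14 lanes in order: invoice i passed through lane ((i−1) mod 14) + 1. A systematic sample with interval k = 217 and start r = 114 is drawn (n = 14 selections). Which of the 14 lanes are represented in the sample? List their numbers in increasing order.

Consecutive selections differ by k = 217, so their lane numbers differ by 217 mod 14 = 7.
gcd(217, 14) = 7, so the sample visits 14/7 = 2 distinct residues mod 14.
Start 114 is lane 2; the lanes hit are 2, 9.

2, 9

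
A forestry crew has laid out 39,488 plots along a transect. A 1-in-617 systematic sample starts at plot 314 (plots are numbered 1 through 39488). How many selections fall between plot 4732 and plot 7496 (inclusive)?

k = 617
First selection ≥ 4732: 314 + ⌈(4732−314)/617⌉·617 = 314 + 8×617 = 5250
Last selection ≤ 7496: 314 + ⌊(7496−314)/617⌋·617 = 314 + 11×617 = 7101
Count = 11 − 8 + 1 = 4

4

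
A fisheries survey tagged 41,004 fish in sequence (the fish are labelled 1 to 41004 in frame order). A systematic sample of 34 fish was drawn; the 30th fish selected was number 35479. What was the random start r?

k = 41004/34 = 1206
r = 35479 − (30−1)×1206 = 35479 − 34974 = 505

505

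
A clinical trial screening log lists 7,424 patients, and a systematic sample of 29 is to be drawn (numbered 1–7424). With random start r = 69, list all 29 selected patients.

69, 325, 581, 837, 1093, 1349, 1605, 1861, 2117, 2373, 2629, 2885, 3141, 3397, 3653, 3909, 4165, 4421, 4677, 4933, 5189, 5445, 5701, 5957, 6213, 6469, 6725, 6981, 7237

k = N/n = 7424/29 = 256
patient 1: 69
patient 2: 69 + 256 = 325
patient 3: 325 + 256 = 581
patient 4: 581 + 256 = 837
patient 5: 837 + 256 = 1093
patient 6: 1093 + 256 = 1349
patient 7: 1349 + 256 = 1605
patient 8: 1605 + 256 = 1861
patient 9: 1861 + 256 = 2117
patient 10: 2117 + 256 = 2373
patient 11: 2373 + 256 = 2629
patient 12: 2629 + 256 = 2885
patient 13: 2885 + 256 = 3141
patient 14: 3141 + 256 = 3397
patient 15: 3397 + 256 = 3653
patient 16: 3653 + 256 = 3909
patient 17: 3909 + 256 = 4165
patient 18: 4165 + 256 = 4421
patient 19: 4421 + 256 = 4677
patient 20: 4677 + 256 = 4933
patient 21: 4933 + 256 = 5189
patient 22: 5189 + 256 = 5445
patient 23: 5445 + 256 = 5701
patient 24: 5701 + 256 = 5957
patient 25: 5957 + 256 = 6213
patient 26: 6213 + 256 = 6469
patient 27: 6469 + 256 = 6725
patient 28: 6725 + 256 = 6981
patient 29: 6981 + 256 = 7237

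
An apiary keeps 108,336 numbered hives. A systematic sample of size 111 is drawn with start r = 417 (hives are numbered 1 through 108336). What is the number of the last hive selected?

k = 108336/111 = 976
111th selection = r + (111−1)·k = 417 + 110×976 = 417 + 107360 = 107777

107777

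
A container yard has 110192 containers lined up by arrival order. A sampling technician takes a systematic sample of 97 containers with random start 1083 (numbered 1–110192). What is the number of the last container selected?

110139

k = 110192/97 = 1136
97th selection = r + (97−1)·k = 1083 + 96×1136 = 1083 + 109056 = 110139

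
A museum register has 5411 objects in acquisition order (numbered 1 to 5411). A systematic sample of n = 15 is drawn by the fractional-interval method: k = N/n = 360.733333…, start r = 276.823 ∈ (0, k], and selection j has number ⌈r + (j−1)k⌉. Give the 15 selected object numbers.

277, 638, 999, 1360, 1720, 2081, 2442, 2802, 3163, 3524, 3885, 4245, 4606, 4967, 5328

j=1: r + 0k = 276.823 → ⌈·⌉ = 277
j=2: r + 1k = 637.556333… → ⌈·⌉ = 638
j=3: r + 2k = 998.289666… → ⌈·⌉ = 999
j=4: r + 3k = 1359.023 → ⌈·⌉ = 1360
j=5: r + 4k = 1719.756333… → ⌈·⌉ = 1720
j=6: r + 5k = 2080.489666… → ⌈·⌉ = 2081
j=7: r + 6k = 2441.223 → ⌈·⌉ = 2442
j=8: r + 7k = 2801.956333… → ⌈·⌉ = 2802
j=9: r + 8k = 3162.689666… → ⌈·⌉ = 3163
j=10: r + 9k = 3523.423 → ⌈·⌉ = 3524
j=11: r + 10k = 3884.156333… → ⌈·⌉ = 3885
j=12: r + 11k = 4244.889666… → ⌈·⌉ = 4245
j=13: r + 12k = 4605.623 → ⌈·⌉ = 4606
j=14: r + 13k = 4966.356333… → ⌈·⌉ = 4967
j=15: r + 14k = 5327.089666… → ⌈·⌉ = 5328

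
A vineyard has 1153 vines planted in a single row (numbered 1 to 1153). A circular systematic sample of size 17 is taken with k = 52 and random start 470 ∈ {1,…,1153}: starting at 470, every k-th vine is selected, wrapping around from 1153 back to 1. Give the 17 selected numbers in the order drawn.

Selection 1: 470
Selection 2: 470 + 52 = 522
Selection 3: 522 + 52 = 574
Selection 4: 574 + 52 = 626
Selection 5: 626 + 52 = 678
Selection 6: 678 + 52 = 730
Selection 7: 730 + 52 = 782
Selection 8: 782 + 52 = 834
Selection 9: 834 + 52 = 886
Selection 10: 886 + 52 = 938
Selection 11: 938 + 52 = 990
Selection 12: 990 + 52 = 1042
Selection 13: 1042 + 52 = 1094
Selection 14: 1094 + 52 = 1146
Selection 15: 1146 + 52 = 1198 → 1198 − 1153 = 45
Selection 16: 45 + 52 = 97
Selection 17: 97 + 52 = 149

470, 522, 574, 626, 678, 730, 782, 834, 886, 938, 990, 1042, 1094, 1146, 45, 97, 149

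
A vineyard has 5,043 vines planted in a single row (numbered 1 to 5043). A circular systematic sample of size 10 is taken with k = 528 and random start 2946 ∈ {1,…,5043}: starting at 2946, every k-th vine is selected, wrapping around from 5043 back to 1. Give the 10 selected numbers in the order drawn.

Selection 1: 2946
Selection 2: 2946 + 528 = 3474
Selection 3: 3474 + 528 = 4002
Selection 4: 4002 + 528 = 4530
Selection 5: 4530 + 528 = 5058 → 5058 − 5043 = 15
Selection 6: 15 + 528 = 543
Selection 7: 543 + 528 = 1071
Selection 8: 1071 + 528 = 1599
Selection 9: 1599 + 528 = 2127
Selection 10: 2127 + 528 = 2655

2946, 3474, 4002, 4530, 15, 543, 1071, 1599, 2127, 2655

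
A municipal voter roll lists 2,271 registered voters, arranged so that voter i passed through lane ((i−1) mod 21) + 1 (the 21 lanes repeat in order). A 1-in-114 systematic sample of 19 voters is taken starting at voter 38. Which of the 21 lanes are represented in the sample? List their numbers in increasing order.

2, 5, 8, 11, 14, 17, 20

Consecutive selections differ by k = 114, so their lane numbers differ by 114 mod 21 = 9.
gcd(114, 21) = 3, so the sample visits 21/3 = 7 distinct residues mod 21.
Start 38 is lane 17; the lanes hit are 2, 5, 8, 11, 14, 17, 20.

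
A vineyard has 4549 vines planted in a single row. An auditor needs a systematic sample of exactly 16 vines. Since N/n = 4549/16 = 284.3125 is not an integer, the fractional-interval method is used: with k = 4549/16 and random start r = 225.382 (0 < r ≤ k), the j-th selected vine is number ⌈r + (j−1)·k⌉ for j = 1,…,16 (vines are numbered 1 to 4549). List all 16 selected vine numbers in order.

j=1: r + 0k = 225.382 → ⌈·⌉ = 226
j=2: r + 1k = 509.6945 → ⌈·⌉ = 510
j=3: r + 2k = 794.007 → ⌈·⌉ = 795
j=4: r + 3k = 1078.3195 → ⌈·⌉ = 1079
j=5: r + 4k = 1362.632 → ⌈·⌉ = 1363
j=6: r + 5k = 1646.9445 → ⌈·⌉ = 1647
j=7: r + 6k = 1931.257 → ⌈·⌉ = 1932
j=8: r + 7k = 2215.5695 → ⌈·⌉ = 2216
j=9: r + 8k = 2499.882 → ⌈·⌉ = 2500
j=10: r + 9k = 2784.1945 → ⌈·⌉ = 2785
j=11: r + 10k = 3068.507 → ⌈·⌉ = 3069
j=12: r + 11k = 3352.8195 → ⌈·⌉ = 3353
j=13: r + 12k = 3637.132 → ⌈·⌉ = 3638
j=14: r + 13k = 3921.4445 → ⌈·⌉ = 3922
j=15: r + 14k = 4205.757 → ⌈·⌉ = 4206
j=16: r + 15k = 4490.0695 → ⌈·⌉ = 4491

226, 510, 795, 1079, 1363, 1647, 1932, 2216, 2500, 2785, 3069, 3353, 3638, 3922, 4206, 4491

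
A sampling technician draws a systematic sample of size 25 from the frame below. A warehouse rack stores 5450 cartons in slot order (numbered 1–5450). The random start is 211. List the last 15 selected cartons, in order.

2391, 2609, 2827, 3045, 3263, 3481, 3699, 3917, 4135, 4353, 4571, 4789, 5007, 5225, 5443

k = N/n = 5450/25 = 218
11th selection = 211 + 10×218 = 2391
12th: 2391 + 218 = 2609
13th: 2609 + 218 = 2827
14th: 2827 + 218 = 3045
15th: 3045 + 218 = 3263
16th: 3263 + 218 = 3481
17th: 3481 + 218 = 3699
18th: 3699 + 218 = 3917
19th: 3917 + 218 = 4135
20th: 4135 + 218 = 4353
21st: 4353 + 218 = 4571
22nd: 4571 + 218 = 4789
23rd: 4789 + 218 = 5007
24th: 5007 + 218 = 5225
25th: 5225 + 218 = 5443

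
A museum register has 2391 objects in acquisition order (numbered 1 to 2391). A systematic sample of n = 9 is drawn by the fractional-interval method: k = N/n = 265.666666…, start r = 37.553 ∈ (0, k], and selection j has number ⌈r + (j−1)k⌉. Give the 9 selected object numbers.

j=1: r + 0k = 37.553 → ⌈·⌉ = 38
j=2: r + 1k = 303.219666… → ⌈·⌉ = 304
j=3: r + 2k = 568.886333… → ⌈·⌉ = 569
j=4: r + 3k = 834.553 → ⌈·⌉ = 835
j=5: r + 4k = 1100.219666… → ⌈·⌉ = 1101
j=6: r + 5k = 1365.886333… → ⌈·⌉ = 1366
j=7: r + 6k = 1631.553 → ⌈·⌉ = 1632
j=8: r + 7k = 1897.219666… → ⌈·⌉ = 1898
j=9: r + 8k = 2162.886333… → ⌈·⌉ = 2163

38, 304, 569, 835, 1101, 1366, 1632, 1898, 2163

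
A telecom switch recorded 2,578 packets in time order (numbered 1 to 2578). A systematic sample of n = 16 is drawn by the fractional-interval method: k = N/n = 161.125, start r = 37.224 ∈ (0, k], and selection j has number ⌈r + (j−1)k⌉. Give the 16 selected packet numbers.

38, 199, 360, 521, 682, 843, 1004, 1166, 1327, 1488, 1649, 1810, 1971, 2132, 2293, 2455

j=1: r + 0k = 37.224 → ⌈·⌉ = 38
j=2: r + 1k = 198.349 → ⌈·⌉ = 199
j=3: r + 2k = 359.474 → ⌈·⌉ = 360
j=4: r + 3k = 520.599 → ⌈·⌉ = 521
j=5: r + 4k = 681.724 → ⌈·⌉ = 682
j=6: r + 5k = 842.849 → ⌈·⌉ = 843
j=7: r + 6k = 1003.974 → ⌈·⌉ = 1004
j=8: r + 7k = 1165.099 → ⌈·⌉ = 1166
j=9: r + 8k = 1326.224 → ⌈·⌉ = 1327
j=10: r + 9k = 1487.349 → ⌈·⌉ = 1488
j=11: r + 10k = 1648.474 → ⌈·⌉ = 1649
j=12: r + 11k = 1809.599 → ⌈·⌉ = 1810
j=13: r + 12k = 1970.724 → ⌈·⌉ = 1971
j=14: r + 13k = 2131.849 → ⌈·⌉ = 2132
j=15: r + 14k = 2292.974 → ⌈·⌉ = 2293
j=16: r + 15k = 2454.099 → ⌈·⌉ = 2455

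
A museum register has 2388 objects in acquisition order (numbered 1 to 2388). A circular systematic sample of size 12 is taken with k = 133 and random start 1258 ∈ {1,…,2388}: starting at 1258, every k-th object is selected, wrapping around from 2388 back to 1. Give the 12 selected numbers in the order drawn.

Selection 1: 1258
Selection 2: 1258 + 133 = 1391
Selection 3: 1391 + 133 = 1524
Selection 4: 1524 + 133 = 1657
Selection 5: 1657 + 133 = 1790
Selection 6: 1790 + 133 = 1923
Selection 7: 1923 + 133 = 2056
Selection 8: 2056 + 133 = 2189
Selection 9: 2189 + 133 = 2322
Selection 10: 2322 + 133 = 2455 → 2455 − 2388 = 67
Selection 11: 67 + 133 = 200
Selection 12: 200 + 133 = 333

1258, 1391, 1524, 1657, 1790, 1923, 2056, 2189, 2322, 67, 200, 333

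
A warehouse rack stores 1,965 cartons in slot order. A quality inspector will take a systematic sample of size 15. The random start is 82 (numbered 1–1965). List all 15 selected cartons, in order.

82, 213, 344, 475, 606, 737, 868, 999, 1130, 1261, 1392, 1523, 1654, 1785, 1916

k = N/n = 1965/15 = 131
carton 1: 82
carton 2: 82 + 131 = 213
carton 3: 213 + 131 = 344
carton 4: 344 + 131 = 475
carton 5: 475 + 131 = 606
carton 6: 606 + 131 = 737
carton 7: 737 + 131 = 868
carton 8: 868 + 131 = 999
carton 9: 999 + 131 = 1130
carton 10: 1130 + 131 = 1261
carton 11: 1261 + 131 = 1392
carton 12: 1392 + 131 = 1523
carton 13: 1523 + 131 = 1654
carton 14: 1654 + 131 = 1785
carton 15: 1785 + 131 = 1916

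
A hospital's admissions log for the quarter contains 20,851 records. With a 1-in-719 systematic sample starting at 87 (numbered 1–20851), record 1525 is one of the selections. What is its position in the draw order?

k = 719
position = (1525 − 87)/719 + 1 = 1438/719 + 1 = 2 + 1 = 3

3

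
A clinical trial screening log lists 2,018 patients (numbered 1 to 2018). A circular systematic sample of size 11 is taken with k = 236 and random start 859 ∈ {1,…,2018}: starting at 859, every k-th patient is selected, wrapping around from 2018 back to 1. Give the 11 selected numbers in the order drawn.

859, 1095, 1331, 1567, 1803, 21, 257, 493, 729, 965, 1201

Selection 1: 859
Selection 2: 859 + 236 = 1095
Selection 3: 1095 + 236 = 1331
Selection 4: 1331 + 236 = 1567
Selection 5: 1567 + 236 = 1803
Selection 6: 1803 + 236 = 2039 → 2039 − 2018 = 21
Selection 7: 21 + 236 = 257
Selection 8: 257 + 236 = 493
Selection 9: 493 + 236 = 729
Selection 10: 729 + 236 = 965
Selection 11: 965 + 236 = 1201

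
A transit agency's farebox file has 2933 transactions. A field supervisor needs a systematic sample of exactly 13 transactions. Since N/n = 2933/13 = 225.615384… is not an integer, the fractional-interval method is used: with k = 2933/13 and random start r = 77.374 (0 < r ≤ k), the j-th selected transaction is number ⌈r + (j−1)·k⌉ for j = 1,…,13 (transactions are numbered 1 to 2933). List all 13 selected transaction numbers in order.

j=1: r + 0k = 77.374 → ⌈·⌉ = 78
j=2: r + 1k = 302.989384… → ⌈·⌉ = 303
j=3: r + 2k = 528.604769… → ⌈·⌉ = 529
j=4: r + 3k = 754.220153… → ⌈·⌉ = 755
j=5: r + 4k = 979.835538… → ⌈·⌉ = 980
j=6: r + 5k = 1205.450923… → ⌈·⌉ = 1206
j=7: r + 6k = 1431.066307… → ⌈·⌉ = 1432
j=8: r + 7k = 1656.681692… → ⌈·⌉ = 1657
j=9: r + 8k = 1882.297076… → ⌈·⌉ = 1883
j=10: r + 9k = 2107.912461… → ⌈·⌉ = 2108
j=11: r + 10k = 2333.527846… → ⌈·⌉ = 2334
j=12: r + 11k = 2559.143230… → ⌈·⌉ = 2560
j=13: r + 12k = 2784.758615… → ⌈·⌉ = 2785

78, 303, 529, 755, 980, 1206, 1432, 1657, 1883, 2108, 2334, 2560, 2785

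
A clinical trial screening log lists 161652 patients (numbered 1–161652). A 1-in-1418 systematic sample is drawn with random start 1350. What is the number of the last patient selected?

k = 1418
114th selection = r + (114−1)·k = 1350 + 113×1418 = 1350 + 160234 = 161584

161584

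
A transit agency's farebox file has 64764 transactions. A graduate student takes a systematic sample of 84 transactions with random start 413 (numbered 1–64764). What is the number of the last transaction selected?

k = 64764/84 = 771
84th selection = r + (84−1)·k = 413 + 83×771 = 413 + 63993 = 64406

64406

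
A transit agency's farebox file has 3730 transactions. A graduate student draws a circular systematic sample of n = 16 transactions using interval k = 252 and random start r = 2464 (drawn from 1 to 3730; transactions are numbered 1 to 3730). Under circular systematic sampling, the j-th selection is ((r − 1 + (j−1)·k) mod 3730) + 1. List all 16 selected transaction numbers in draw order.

Selection 1: 2464
Selection 2: 2464 + 252 = 2716
Selection 3: 2716 + 252 = 2968
Selection 4: 2968 + 252 = 3220
Selection 5: 3220 + 252 = 3472
Selection 6: 3472 + 252 = 3724
Selection 7: 3724 + 252 = 3976 → 3976 − 3730 = 246
Selection 8: 246 + 252 = 498
Selection 9: 498 + 252 = 750
Selection 10: 750 + 252 = 1002
Selection 11: 1002 + 252 = 1254
Selection 12: 1254 + 252 = 1506
Selection 13: 1506 + 252 = 1758
Selection 14: 1758 + 252 = 2010
Selection 15: 2010 + 252 = 2262
Selection 16: 2262 + 252 = 2514

2464, 2716, 2968, 3220, 3472, 3724, 246, 498, 750, 1002, 1254, 1506, 1758, 2010, 2262, 2514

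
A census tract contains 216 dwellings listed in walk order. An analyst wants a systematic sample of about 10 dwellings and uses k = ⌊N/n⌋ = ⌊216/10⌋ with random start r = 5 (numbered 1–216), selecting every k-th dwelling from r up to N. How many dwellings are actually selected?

11

k = ⌊216/10⌋ = 21
Achieved size = ⌊(216 − 5)/21⌋ + 1 = ⌊211/21⌋ + 1 = 10 + 1 = 11
(last selection: 5 + 10×21 = 215 ≤ 216; next would be 236 > 216)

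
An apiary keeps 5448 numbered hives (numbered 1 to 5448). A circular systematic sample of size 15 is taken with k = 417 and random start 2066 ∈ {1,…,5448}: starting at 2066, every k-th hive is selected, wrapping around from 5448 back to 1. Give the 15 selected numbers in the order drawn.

Selection 1: 2066
Selection 2: 2066 + 417 = 2483
Selection 3: 2483 + 417 = 2900
Selection 4: 2900 + 417 = 3317
Selection 5: 3317 + 417 = 3734
Selection 6: 3734 + 417 = 4151
Selection 7: 4151 + 417 = 4568
Selection 8: 4568 + 417 = 4985
Selection 9: 4985 + 417 = 5402
Selection 10: 5402 + 417 = 5819 → 5819 − 5448 = 371
Selection 11: 371 + 417 = 788
Selection 12: 788 + 417 = 1205
Selection 13: 1205 + 417 = 1622
Selection 14: 1622 + 417 = 2039
Selection 15: 2039 + 417 = 2456

2066, 2483, 2900, 3317, 3734, 4151, 4568, 4985, 5402, 371, 788, 1205, 1622, 2039, 2456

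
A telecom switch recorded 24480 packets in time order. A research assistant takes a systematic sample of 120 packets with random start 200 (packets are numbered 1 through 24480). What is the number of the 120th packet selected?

k = 24480/120 = 204
120th selection = r + (120−1)·k = 200 + 119×204 = 200 + 24276 = 24476

24476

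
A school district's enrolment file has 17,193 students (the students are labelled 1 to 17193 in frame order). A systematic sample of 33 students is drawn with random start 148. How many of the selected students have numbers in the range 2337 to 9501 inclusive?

13

k = 17193/33 = 521
First selection ≥ 2337: 148 + ⌈(2337−148)/521⌉·521 = 148 + 5×521 = 2753
Last selection ≤ 9501: 148 + ⌊(9501−148)/521⌋·521 = 148 + 17×521 = 9005
Count = 17 − 5 + 1 = 13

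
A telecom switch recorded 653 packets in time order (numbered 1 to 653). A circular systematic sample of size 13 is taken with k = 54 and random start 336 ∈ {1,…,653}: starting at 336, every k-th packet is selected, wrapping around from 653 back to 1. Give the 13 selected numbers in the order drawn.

Selection 1: 336
Selection 2: 336 + 54 = 390
Selection 3: 390 + 54 = 444
Selection 4: 444 + 54 = 498
Selection 5: 498 + 54 = 552
Selection 6: 552 + 54 = 606
Selection 7: 606 + 54 = 660 → 660 − 653 = 7
Selection 8: 7 + 54 = 61
Selection 9: 61 + 54 = 115
Selection 10: 115 + 54 = 169
Selection 11: 169 + 54 = 223
Selection 12: 223 + 54 = 277
Selection 13: 277 + 54 = 331

336, 390, 444, 498, 552, 606, 7, 61, 115, 169, 223, 277, 331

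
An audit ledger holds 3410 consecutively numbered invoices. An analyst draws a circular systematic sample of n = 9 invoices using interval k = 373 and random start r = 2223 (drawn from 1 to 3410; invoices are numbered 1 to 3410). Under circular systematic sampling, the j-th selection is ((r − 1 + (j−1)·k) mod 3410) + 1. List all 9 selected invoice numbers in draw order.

2223, 2596, 2969, 3342, 305, 678, 1051, 1424, 1797

Selection 1: 2223
Selection 2: 2223 + 373 = 2596
Selection 3: 2596 + 373 = 2969
Selection 4: 2969 + 373 = 3342
Selection 5: 3342 + 373 = 3715 → 3715 − 3410 = 305
Selection 6: 305 + 373 = 678
Selection 7: 678 + 373 = 1051
Selection 8: 1051 + 373 = 1424
Selection 9: 1424 + 373 = 1797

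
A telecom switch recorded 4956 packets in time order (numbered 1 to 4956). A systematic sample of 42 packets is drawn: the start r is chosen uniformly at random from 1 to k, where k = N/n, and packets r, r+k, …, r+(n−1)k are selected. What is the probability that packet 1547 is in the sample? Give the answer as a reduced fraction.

k = 4956/42 = 118.
Packet 1547 is selected iff r ≡ 1547 (mod 118); exactly one such r in {1,…,118}.
Inclusion probability = 1/118.

1/118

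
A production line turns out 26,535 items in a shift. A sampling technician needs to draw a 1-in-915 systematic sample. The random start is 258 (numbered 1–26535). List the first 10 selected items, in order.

258, 1173, 2088, 3003, 3918, 4833, 5748, 6663, 7578, 8493

item 1: 258
item 2: 258 + 915 = 1173
item 3: 1173 + 915 = 2088
item 4: 2088 + 915 = 3003
item 5: 3003 + 915 = 3918
item 6: 3918 + 915 = 4833
item 7: 4833 + 915 = 5748
item 8: 5748 + 915 = 6663
item 9: 6663 + 915 = 7578
item 10: 7578 + 915 = 8493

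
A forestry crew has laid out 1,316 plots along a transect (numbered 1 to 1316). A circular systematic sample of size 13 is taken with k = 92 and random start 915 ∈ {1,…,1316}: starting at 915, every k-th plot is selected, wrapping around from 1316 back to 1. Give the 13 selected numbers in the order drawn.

Selection 1: 915
Selection 2: 915 + 92 = 1007
Selection 3: 1007 + 92 = 1099
Selection 4: 1099 + 92 = 1191
Selection 5: 1191 + 92 = 1283
Selection 6: 1283 + 92 = 1375 → 1375 − 1316 = 59
Selection 7: 59 + 92 = 151
Selection 8: 151 + 92 = 243
Selection 9: 243 + 92 = 335
Selection 10: 335 + 92 = 427
Selection 11: 427 + 92 = 519
Selection 12: 519 + 92 = 611
Selection 13: 611 + 92 = 703

915, 1007, 1099, 1191, 1283, 59, 151, 243, 335, 427, 519, 611, 703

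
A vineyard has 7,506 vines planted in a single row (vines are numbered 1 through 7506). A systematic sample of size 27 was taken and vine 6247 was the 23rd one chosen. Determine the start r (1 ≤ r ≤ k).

k = 7506/27 = 278
r = 6247 − (23−1)×278 = 6247 − 6116 = 131

131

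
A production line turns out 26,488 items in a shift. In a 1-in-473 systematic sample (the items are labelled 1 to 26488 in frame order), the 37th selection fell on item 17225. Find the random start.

197

k = 473
r = 17225 − (37−1)×473 = 17225 − 17028 = 197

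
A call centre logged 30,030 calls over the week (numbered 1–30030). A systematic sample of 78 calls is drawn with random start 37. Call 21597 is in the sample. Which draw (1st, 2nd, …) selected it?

57

k = 30030/78 = 385
position = (21597 − 37)/385 + 1 = 21560/385 + 1 = 56 + 1 = 57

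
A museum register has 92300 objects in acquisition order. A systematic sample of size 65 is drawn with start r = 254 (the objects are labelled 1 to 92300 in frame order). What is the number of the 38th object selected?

k = 92300/65 = 1420
38th selection = r + (38−1)·k = 254 + 37×1420 = 254 + 52540 = 52794

52794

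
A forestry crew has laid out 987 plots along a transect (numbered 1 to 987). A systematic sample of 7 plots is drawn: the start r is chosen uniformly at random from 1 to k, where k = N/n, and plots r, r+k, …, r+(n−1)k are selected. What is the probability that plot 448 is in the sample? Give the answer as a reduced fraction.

1/141

k = 987/7 = 141.
Plot 448 is selected iff r ≡ 448 (mod 141); exactly one such r in {1,…,141}.
Inclusion probability = 1/141.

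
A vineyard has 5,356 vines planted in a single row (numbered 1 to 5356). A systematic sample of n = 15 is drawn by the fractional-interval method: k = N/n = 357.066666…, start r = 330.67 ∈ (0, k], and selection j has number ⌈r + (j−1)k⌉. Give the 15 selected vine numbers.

331, 688, 1045, 1402, 1759, 2117, 2474, 2831, 3188, 3545, 3902, 4259, 4616, 4973, 5330

j=1: r + 0k = 330.67 → ⌈·⌉ = 331
j=2: r + 1k = 687.736666… → ⌈·⌉ = 688
j=3: r + 2k = 1044.803333… → ⌈·⌉ = 1045
j=4: r + 3k = 1401.87 → ⌈·⌉ = 1402
j=5: r + 4k = 1758.936666… → ⌈·⌉ = 1759
j=6: r + 5k = 2116.003333… → ⌈·⌉ = 2117
j=7: r + 6k = 2473.07 → ⌈·⌉ = 2474
j=8: r + 7k = 2830.136666… → ⌈·⌉ = 2831
j=9: r + 8k = 3187.203333… → ⌈·⌉ = 3188
j=10: r + 9k = 3544.27 → ⌈·⌉ = 3545
j=11: r + 10k = 3901.336666… → ⌈·⌉ = 3902
j=12: r + 11k = 4258.403333… → ⌈·⌉ = 4259
j=13: r + 12k = 4615.47 → ⌈·⌉ = 4616
j=14: r + 13k = 4972.536666… → ⌈·⌉ = 4973
j=15: r + 14k = 5329.603333… → ⌈·⌉ = 5330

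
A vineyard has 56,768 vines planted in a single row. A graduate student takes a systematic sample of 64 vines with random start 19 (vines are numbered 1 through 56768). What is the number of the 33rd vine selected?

28403

k = 56768/64 = 887
33rd selection = r + (33−1)·k = 19 + 32×887 = 19 + 28384 = 28403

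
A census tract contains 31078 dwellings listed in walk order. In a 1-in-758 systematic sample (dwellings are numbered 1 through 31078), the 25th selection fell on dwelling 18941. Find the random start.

749

k = 758
r = 18941 − (25−1)×758 = 18941 − 18192 = 749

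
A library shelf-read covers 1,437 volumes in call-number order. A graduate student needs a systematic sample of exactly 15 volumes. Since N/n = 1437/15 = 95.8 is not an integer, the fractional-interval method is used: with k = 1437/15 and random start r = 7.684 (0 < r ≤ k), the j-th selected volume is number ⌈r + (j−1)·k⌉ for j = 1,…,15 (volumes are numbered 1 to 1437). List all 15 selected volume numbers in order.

j=1: r + 0k = 7.684 → ⌈·⌉ = 8
j=2: r + 1k = 103.484 → ⌈·⌉ = 104
j=3: r + 2k = 199.284 → ⌈·⌉ = 200
j=4: r + 3k = 295.084 → ⌈·⌉ = 296
j=5: r + 4k = 390.884 → ⌈·⌉ = 391
j=6: r + 5k = 486.684 → ⌈·⌉ = 487
j=7: r + 6k = 582.484 → ⌈·⌉ = 583
j=8: r + 7k = 678.284 → ⌈·⌉ = 679
j=9: r + 8k = 774.084 → ⌈·⌉ = 775
j=10: r + 9k = 869.884 → ⌈·⌉ = 870
j=11: r + 10k = 965.684 → ⌈·⌉ = 966
j=12: r + 11k = 1061.484 → ⌈·⌉ = 1062
j=13: r + 12k = 1157.284 → ⌈·⌉ = 1158
j=14: r + 13k = 1253.084 → ⌈·⌉ = 1254
j=15: r + 14k = 1348.884 → ⌈·⌉ = 1349

8, 104, 200, 296, 391, 487, 583, 679, 775, 870, 966, 1062, 1158, 1254, 1349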